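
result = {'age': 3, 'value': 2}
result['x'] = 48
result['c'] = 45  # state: {'age': 3, 'value': 2, 'x': 48, 'c': 45}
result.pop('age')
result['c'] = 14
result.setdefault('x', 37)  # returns 48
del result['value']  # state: {'x': 48, 'c': 14}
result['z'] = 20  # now {'x': 48, 'c': 14, 'z': 20}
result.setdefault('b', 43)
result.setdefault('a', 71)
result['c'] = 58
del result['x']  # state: {'c': 58, 'z': 20, 'b': 43, 'a': 71}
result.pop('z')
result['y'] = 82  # {'c': 58, 'b': 43, 'a': 71, 'y': 82}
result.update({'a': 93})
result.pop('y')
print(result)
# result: {'c': 58, 'b': 43, 'a': 93}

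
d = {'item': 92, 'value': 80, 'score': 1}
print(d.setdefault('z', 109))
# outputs 109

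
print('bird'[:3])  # bir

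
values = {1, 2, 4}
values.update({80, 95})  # {1, 2, 4, 80, 95}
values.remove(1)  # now {2, 4, 80, 95}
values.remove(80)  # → {2, 4, 95}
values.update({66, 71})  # {2, 4, 66, 71, 95}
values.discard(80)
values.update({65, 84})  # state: {2, 4, 65, 66, 71, 84, 95}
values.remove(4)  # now {2, 65, 66, 71, 84, 95}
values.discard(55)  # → {2, 65, 66, 71, 84, 95}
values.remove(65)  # {2, 66, 71, 84, 95}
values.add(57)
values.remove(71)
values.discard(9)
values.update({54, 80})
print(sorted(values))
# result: [2, 54, 57, 66, 80, 84, 95]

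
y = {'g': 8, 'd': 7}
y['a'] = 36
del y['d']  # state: {'g': 8, 'a': 36}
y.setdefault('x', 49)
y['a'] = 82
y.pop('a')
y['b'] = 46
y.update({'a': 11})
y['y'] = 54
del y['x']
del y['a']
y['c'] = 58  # {'g': 8, 'b': 46, 'y': 54, 'c': 58}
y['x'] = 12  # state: {'g': 8, 'b': 46, 'y': 54, 'c': 58, 'x': 12}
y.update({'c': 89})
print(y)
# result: {'g': 8, 'b': 46, 'y': 54, 'c': 89, 'x': 12}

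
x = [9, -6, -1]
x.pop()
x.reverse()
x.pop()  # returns 9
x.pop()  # -6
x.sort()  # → []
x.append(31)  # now [31]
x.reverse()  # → [31]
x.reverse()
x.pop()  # 31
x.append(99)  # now [99]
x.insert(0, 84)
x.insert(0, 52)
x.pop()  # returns 99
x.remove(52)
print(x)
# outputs [84]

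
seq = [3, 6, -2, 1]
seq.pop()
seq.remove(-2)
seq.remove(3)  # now [6]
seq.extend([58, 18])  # [6, 58, 18]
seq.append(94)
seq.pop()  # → 94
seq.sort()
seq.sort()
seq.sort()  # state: [6, 18, 58]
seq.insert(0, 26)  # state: [26, 6, 18, 58]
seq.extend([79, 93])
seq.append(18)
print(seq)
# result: [26, 6, 18, 58, 79, 93, 18]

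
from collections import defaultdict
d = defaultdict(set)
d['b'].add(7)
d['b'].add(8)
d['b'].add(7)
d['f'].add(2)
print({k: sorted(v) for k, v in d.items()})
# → {'b': [7, 8], 'f': [2]}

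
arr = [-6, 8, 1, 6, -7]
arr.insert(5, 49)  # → [-6, 8, 1, 6, -7, 49]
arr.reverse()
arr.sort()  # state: [-7, -6, 1, 6, 8, 49]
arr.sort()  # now [-7, -6, 1, 6, 8, 49]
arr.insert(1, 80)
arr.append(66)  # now [-7, 80, -6, 1, 6, 8, 49, 66]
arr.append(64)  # [-7, 80, -6, 1, 6, 8, 49, 66, 64]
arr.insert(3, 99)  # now [-7, 80, -6, 99, 1, 6, 8, 49, 66, 64]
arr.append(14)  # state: [-7, 80, -6, 99, 1, 6, 8, 49, 66, 64, 14]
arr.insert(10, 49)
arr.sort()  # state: [-7, -6, 1, 6, 8, 14, 49, 49, 64, 66, 80, 99]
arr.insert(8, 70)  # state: [-7, -6, 1, 6, 8, 14, 49, 49, 70, 64, 66, 80, 99]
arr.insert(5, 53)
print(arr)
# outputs [-7, -6, 1, 6, 8, 53, 14, 49, 49, 70, 64, 66, 80, 99]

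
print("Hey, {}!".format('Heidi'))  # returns Hey, Heidi!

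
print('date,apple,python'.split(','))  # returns ['date', 'apple', 'python']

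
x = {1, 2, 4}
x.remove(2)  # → {1, 4}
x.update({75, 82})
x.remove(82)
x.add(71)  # {1, 4, 71, 75}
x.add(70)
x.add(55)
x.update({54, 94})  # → {1, 4, 54, 55, 70, 71, 75, 94}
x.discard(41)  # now {1, 4, 54, 55, 70, 71, 75, 94}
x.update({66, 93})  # {1, 4, 54, 55, 66, 70, 71, 75, 93, 94}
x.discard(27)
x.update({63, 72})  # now {1, 4, 54, 55, 63, 66, 70, 71, 72, 75, 93, 94}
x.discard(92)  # {1, 4, 54, 55, 63, 66, 70, 71, 72, 75, 93, 94}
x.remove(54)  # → {1, 4, 55, 63, 66, 70, 71, 72, 75, 93, 94}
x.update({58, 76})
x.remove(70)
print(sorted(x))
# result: [1, 4, 55, 58, 63, 66, 71, 72, 75, 76, 93, 94]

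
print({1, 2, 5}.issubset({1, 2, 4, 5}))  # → True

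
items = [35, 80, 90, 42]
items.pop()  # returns 42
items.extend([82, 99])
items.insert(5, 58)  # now [35, 80, 90, 82, 99, 58]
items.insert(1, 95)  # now [35, 95, 80, 90, 82, 99, 58]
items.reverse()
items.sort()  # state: [35, 58, 80, 82, 90, 95, 99]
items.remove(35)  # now [58, 80, 82, 90, 95, 99]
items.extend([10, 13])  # [58, 80, 82, 90, 95, 99, 10, 13]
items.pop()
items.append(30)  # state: [58, 80, 82, 90, 95, 99, 10, 30]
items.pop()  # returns 30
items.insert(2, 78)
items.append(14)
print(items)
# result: [58, 80, 78, 82, 90, 95, 99, 10, 14]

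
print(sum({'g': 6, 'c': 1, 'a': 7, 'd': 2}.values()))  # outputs 16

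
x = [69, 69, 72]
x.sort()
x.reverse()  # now [72, 69, 69]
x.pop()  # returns 69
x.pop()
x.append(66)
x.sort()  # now [66, 72]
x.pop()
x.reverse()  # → [66]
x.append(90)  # [66, 90]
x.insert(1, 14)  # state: [66, 14, 90]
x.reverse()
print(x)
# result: [90, 14, 66]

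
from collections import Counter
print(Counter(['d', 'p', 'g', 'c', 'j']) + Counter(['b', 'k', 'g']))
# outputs Counter({'g': 2, 'd': 1, 'p': 1, 'c': 1, 'j': 1, 'b': 1, 'k': 1})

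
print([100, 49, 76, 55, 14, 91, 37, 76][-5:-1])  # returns [55, 14, 91, 37]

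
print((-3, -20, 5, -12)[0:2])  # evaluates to (-3, -20)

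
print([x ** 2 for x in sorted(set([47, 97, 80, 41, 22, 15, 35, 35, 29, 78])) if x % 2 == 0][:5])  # [484, 6084, 6400]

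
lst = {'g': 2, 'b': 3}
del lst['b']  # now {'g': 2}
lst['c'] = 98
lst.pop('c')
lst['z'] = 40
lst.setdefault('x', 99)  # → 99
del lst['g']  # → {'z': 40, 'x': 99}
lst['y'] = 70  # {'z': 40, 'x': 99, 'y': 70}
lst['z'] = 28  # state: {'z': 28, 'x': 99, 'y': 70}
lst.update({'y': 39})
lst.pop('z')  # 28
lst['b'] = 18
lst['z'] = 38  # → {'x': 99, 'y': 39, 'b': 18, 'z': 38}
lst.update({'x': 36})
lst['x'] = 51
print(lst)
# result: {'x': 51, 'y': 39, 'b': 18, 'z': 38}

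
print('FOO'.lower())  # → foo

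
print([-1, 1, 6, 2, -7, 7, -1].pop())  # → -1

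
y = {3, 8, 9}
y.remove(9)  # {3, 8}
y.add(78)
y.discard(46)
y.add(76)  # {3, 8, 76, 78}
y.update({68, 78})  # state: {3, 8, 68, 76, 78}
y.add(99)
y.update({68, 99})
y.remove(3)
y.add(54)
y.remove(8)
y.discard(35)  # {54, 68, 76, 78, 99}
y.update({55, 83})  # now {54, 55, 68, 76, 78, 83, 99}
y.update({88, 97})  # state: {54, 55, 68, 76, 78, 83, 88, 97, 99}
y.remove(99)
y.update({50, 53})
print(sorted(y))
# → [50, 53, 54, 55, 68, 76, 78, 83, 88, 97]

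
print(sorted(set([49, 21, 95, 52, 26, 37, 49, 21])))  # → [21, 26, 37, 49, 52, 95]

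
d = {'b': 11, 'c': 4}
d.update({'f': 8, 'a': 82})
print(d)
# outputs {'b': 11, 'c': 4, 'f': 8, 'a': 82}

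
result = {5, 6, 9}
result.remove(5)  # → {6, 9}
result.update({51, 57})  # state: {6, 9, 51, 57}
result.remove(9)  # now {6, 51, 57}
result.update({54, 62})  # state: {6, 51, 54, 57, 62}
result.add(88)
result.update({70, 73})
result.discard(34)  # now {6, 51, 54, 57, 62, 70, 73, 88}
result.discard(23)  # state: {6, 51, 54, 57, 62, 70, 73, 88}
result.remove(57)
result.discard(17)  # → {6, 51, 54, 62, 70, 73, 88}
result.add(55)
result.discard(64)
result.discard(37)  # {6, 51, 54, 55, 62, 70, 73, 88}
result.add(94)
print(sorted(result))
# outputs [6, 51, 54, 55, 62, 70, 73, 88, 94]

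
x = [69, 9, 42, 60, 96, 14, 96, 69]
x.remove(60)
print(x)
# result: [69, 9, 42, 96, 14, 96, 69]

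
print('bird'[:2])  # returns bi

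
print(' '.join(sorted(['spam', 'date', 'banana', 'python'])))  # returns banana date python spam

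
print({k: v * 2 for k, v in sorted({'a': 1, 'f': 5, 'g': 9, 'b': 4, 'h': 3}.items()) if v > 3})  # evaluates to {'b': 8, 'f': 10, 'g': 18}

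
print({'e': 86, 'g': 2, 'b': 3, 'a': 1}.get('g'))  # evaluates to 2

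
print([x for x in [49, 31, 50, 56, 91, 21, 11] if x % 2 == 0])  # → [50, 56]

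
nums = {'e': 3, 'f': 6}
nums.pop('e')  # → 3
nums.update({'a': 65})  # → {'f': 6, 'a': 65}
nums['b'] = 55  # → {'f': 6, 'a': 65, 'b': 55}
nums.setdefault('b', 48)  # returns 55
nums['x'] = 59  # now {'f': 6, 'a': 65, 'b': 55, 'x': 59}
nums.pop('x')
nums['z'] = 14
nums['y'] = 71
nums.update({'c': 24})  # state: {'f': 6, 'a': 65, 'b': 55, 'z': 14, 'y': 71, 'c': 24}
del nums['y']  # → {'f': 6, 'a': 65, 'b': 55, 'z': 14, 'c': 24}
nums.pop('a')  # 65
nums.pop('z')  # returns 14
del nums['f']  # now {'b': 55, 'c': 24}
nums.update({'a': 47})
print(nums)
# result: {'b': 55, 'c': 24, 'a': 47}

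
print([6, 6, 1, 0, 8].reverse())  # None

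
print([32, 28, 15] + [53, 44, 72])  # [32, 28, 15, 53, 44, 72]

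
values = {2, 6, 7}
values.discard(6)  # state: {2, 7}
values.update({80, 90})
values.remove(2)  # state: {7, 80, 90}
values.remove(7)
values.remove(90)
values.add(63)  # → {63, 80}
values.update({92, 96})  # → {63, 80, 92, 96}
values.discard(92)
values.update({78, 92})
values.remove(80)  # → {63, 78, 92, 96}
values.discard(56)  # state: {63, 78, 92, 96}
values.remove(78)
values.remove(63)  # {92, 96}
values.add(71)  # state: {71, 92, 96}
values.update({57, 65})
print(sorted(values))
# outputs [57, 65, 71, 92, 96]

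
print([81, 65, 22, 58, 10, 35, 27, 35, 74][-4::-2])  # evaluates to [35, 58, 65]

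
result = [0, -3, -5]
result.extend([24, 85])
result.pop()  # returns 85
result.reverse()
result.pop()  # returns 0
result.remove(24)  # [-5, -3]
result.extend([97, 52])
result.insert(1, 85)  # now [-5, 85, -3, 97, 52]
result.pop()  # 52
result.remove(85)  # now [-5, -3, 97]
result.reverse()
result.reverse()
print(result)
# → [-5, -3, 97]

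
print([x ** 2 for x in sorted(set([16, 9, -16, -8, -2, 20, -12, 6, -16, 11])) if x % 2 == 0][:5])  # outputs [256, 144, 64, 4, 36]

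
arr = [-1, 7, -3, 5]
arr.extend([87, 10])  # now [-1, 7, -3, 5, 87, 10]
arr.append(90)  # [-1, 7, -3, 5, 87, 10, 90]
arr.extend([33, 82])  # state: [-1, 7, -3, 5, 87, 10, 90, 33, 82]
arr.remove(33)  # [-1, 7, -3, 5, 87, 10, 90, 82]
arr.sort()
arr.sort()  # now [-3, -1, 5, 7, 10, 82, 87, 90]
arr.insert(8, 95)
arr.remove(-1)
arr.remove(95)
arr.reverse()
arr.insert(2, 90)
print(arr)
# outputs [90, 87, 90, 82, 10, 7, 5, -3]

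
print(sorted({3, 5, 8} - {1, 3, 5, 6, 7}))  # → [8]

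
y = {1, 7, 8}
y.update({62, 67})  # {1, 7, 8, 62, 67}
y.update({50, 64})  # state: {1, 7, 8, 50, 62, 64, 67}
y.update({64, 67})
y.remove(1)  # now {7, 8, 50, 62, 64, 67}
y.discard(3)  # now {7, 8, 50, 62, 64, 67}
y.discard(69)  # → {7, 8, 50, 62, 64, 67}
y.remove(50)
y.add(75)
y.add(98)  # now {7, 8, 62, 64, 67, 75, 98}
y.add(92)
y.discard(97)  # {7, 8, 62, 64, 67, 75, 92, 98}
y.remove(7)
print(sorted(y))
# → [8, 62, 64, 67, 75, 92, 98]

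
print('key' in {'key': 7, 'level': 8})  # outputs True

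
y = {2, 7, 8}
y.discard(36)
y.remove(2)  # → {7, 8}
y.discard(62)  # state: {7, 8}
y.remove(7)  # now {8}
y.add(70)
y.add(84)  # {8, 70, 84}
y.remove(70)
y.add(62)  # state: {8, 62, 84}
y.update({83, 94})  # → {8, 62, 83, 84, 94}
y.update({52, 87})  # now {8, 52, 62, 83, 84, 87, 94}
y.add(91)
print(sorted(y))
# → [8, 52, 62, 83, 84, 87, 91, 94]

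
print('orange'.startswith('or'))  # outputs True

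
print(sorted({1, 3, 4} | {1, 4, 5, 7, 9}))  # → [1, 3, 4, 5, 7, 9]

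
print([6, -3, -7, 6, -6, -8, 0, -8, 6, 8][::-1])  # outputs [8, 6, -8, 0, -8, -6, 6, -7, -3, 6]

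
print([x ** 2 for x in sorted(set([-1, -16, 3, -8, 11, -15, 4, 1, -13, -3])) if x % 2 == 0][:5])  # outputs [256, 64, 16]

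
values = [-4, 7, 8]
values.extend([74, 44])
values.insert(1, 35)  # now [-4, 35, 7, 8, 74, 44]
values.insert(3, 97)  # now [-4, 35, 7, 97, 8, 74, 44]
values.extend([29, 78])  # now [-4, 35, 7, 97, 8, 74, 44, 29, 78]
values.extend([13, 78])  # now [-4, 35, 7, 97, 8, 74, 44, 29, 78, 13, 78]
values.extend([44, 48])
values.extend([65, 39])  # [-4, 35, 7, 97, 8, 74, 44, 29, 78, 13, 78, 44, 48, 65, 39]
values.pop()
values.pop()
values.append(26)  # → [-4, 35, 7, 97, 8, 74, 44, 29, 78, 13, 78, 44, 48, 26]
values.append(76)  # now [-4, 35, 7, 97, 8, 74, 44, 29, 78, 13, 78, 44, 48, 26, 76]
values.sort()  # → [-4, 7, 8, 13, 26, 29, 35, 44, 44, 48, 74, 76, 78, 78, 97]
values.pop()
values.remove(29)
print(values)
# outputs [-4, 7, 8, 13, 26, 35, 44, 44, 48, 74, 76, 78, 78]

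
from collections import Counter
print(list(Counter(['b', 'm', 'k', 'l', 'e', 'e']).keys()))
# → ['b', 'm', 'k', 'l', 'e']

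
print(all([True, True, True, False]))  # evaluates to False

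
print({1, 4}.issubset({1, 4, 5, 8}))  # True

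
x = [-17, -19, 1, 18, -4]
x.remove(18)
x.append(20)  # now [-17, -19, 1, -4, 20]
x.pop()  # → 20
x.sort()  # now [-19, -17, -4, 1]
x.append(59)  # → [-19, -17, -4, 1, 59]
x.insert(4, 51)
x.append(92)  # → [-19, -17, -4, 1, 51, 59, 92]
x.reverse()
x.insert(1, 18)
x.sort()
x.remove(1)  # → [-19, -17, -4, 18, 51, 59, 92]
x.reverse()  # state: [92, 59, 51, 18, -4, -17, -19]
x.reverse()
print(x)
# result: [-19, -17, -4, 18, 51, 59, 92]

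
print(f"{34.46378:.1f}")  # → 34.5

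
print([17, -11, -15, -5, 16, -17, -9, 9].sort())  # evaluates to None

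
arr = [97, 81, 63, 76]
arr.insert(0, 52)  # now [52, 97, 81, 63, 76]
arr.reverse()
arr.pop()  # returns 52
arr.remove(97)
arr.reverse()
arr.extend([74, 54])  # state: [81, 63, 76, 74, 54]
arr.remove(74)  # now [81, 63, 76, 54]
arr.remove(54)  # [81, 63, 76]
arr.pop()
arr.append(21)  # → [81, 63, 21]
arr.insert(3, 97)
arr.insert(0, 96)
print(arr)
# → [96, 81, 63, 21, 97]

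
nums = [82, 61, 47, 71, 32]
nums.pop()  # 32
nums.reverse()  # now [71, 47, 61, 82]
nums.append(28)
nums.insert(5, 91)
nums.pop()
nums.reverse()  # [28, 82, 61, 47, 71]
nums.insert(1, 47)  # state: [28, 47, 82, 61, 47, 71]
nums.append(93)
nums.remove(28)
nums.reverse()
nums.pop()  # 47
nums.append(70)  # [93, 71, 47, 61, 82, 70]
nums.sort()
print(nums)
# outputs [47, 61, 70, 71, 82, 93]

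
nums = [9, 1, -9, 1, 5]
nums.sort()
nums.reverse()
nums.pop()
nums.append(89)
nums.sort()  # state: [1, 1, 5, 9, 89]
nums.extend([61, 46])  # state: [1, 1, 5, 9, 89, 61, 46]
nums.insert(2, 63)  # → [1, 1, 63, 5, 9, 89, 61, 46]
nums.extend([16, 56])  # [1, 1, 63, 5, 9, 89, 61, 46, 16, 56]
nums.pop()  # 56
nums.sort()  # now [1, 1, 5, 9, 16, 46, 61, 63, 89]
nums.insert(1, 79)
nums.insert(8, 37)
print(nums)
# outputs [1, 79, 1, 5, 9, 16, 46, 61, 37, 63, 89]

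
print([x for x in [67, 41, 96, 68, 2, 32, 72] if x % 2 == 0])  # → [96, 68, 2, 32, 72]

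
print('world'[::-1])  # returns dlrow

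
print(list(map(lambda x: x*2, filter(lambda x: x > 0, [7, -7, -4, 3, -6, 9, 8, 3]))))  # [14, 6, 18, 16, 6]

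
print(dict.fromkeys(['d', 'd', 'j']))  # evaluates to {'d': None, 'j': None}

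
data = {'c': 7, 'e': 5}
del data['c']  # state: {'e': 5}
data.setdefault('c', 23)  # 23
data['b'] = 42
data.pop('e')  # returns 5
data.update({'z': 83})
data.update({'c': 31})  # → {'c': 31, 'b': 42, 'z': 83}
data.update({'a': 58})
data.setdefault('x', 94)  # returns 94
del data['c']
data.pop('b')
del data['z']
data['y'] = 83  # {'a': 58, 'x': 94, 'y': 83}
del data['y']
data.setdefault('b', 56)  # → 56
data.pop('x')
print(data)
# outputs {'a': 58, 'b': 56}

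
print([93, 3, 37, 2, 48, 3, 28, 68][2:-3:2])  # [37, 48]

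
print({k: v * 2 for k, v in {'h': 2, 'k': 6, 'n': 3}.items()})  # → {'h': 4, 'k': 12, 'n': 6}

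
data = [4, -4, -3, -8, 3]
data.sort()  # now [-8, -4, -3, 3, 4]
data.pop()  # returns 4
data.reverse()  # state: [3, -3, -4, -8]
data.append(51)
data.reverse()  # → [51, -8, -4, -3, 3]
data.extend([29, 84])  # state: [51, -8, -4, -3, 3, 29, 84]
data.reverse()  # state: [84, 29, 3, -3, -4, -8, 51]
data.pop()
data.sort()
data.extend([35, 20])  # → [-8, -4, -3, 3, 29, 84, 35, 20]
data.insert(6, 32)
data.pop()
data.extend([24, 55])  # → [-8, -4, -3, 3, 29, 84, 32, 35, 24, 55]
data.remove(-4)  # [-8, -3, 3, 29, 84, 32, 35, 24, 55]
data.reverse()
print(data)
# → [55, 24, 35, 32, 84, 29, 3, -3, -8]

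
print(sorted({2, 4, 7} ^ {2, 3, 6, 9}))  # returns [3, 4, 6, 7, 9]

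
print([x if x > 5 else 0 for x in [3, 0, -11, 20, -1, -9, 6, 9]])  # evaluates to [0, 0, 0, 20, 0, 0, 6, 9]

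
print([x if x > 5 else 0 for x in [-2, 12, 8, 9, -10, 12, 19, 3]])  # [0, 12, 8, 9, 0, 12, 19, 0]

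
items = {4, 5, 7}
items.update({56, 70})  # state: {4, 5, 7, 56, 70}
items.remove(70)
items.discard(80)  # {4, 5, 7, 56}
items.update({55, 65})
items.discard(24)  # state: {4, 5, 7, 55, 56, 65}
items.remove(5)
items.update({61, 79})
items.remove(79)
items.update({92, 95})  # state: {4, 7, 55, 56, 61, 65, 92, 95}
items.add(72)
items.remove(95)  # {4, 7, 55, 56, 61, 65, 72, 92}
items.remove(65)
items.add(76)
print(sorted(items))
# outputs [4, 7, 55, 56, 61, 72, 76, 92]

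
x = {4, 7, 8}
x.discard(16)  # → {4, 7, 8}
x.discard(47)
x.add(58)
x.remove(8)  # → {4, 7, 58}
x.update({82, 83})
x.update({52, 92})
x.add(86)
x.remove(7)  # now {4, 52, 58, 82, 83, 86, 92}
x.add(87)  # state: {4, 52, 58, 82, 83, 86, 87, 92}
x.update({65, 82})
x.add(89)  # {4, 52, 58, 65, 82, 83, 86, 87, 89, 92}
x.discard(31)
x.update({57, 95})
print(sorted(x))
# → [4, 52, 57, 58, 65, 82, 83, 86, 87, 89, 92, 95]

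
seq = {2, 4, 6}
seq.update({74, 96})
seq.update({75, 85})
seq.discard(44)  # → {2, 4, 6, 74, 75, 85, 96}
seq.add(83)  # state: {2, 4, 6, 74, 75, 83, 85, 96}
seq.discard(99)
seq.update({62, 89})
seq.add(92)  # {2, 4, 6, 62, 74, 75, 83, 85, 89, 92, 96}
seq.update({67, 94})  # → {2, 4, 6, 62, 67, 74, 75, 83, 85, 89, 92, 94, 96}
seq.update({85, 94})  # {2, 4, 6, 62, 67, 74, 75, 83, 85, 89, 92, 94, 96}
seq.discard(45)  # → {2, 4, 6, 62, 67, 74, 75, 83, 85, 89, 92, 94, 96}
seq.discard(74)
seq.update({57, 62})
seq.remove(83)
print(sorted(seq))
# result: [2, 4, 6, 57, 62, 67, 75, 85, 89, 92, 94, 96]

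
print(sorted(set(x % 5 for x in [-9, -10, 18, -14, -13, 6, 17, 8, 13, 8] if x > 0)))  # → [1, 2, 3]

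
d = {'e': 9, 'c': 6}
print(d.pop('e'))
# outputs 9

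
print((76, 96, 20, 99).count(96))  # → 1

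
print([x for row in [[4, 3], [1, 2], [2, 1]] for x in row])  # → [4, 3, 1, 2, 2, 1]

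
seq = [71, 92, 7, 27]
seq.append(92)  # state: [71, 92, 7, 27, 92]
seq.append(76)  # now [71, 92, 7, 27, 92, 76]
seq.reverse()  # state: [76, 92, 27, 7, 92, 71]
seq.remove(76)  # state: [92, 27, 7, 92, 71]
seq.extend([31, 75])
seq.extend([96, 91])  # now [92, 27, 7, 92, 71, 31, 75, 96, 91]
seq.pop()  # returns 91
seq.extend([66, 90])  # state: [92, 27, 7, 92, 71, 31, 75, 96, 66, 90]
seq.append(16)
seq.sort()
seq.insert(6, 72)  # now [7, 16, 27, 31, 66, 71, 72, 75, 90, 92, 92, 96]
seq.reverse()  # [96, 92, 92, 90, 75, 72, 71, 66, 31, 27, 16, 7]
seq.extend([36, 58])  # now [96, 92, 92, 90, 75, 72, 71, 66, 31, 27, 16, 7, 36, 58]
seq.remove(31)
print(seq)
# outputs [96, 92, 92, 90, 75, 72, 71, 66, 27, 16, 7, 36, 58]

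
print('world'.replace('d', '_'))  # worl_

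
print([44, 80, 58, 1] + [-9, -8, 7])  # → [44, 80, 58, 1, -9, -8, 7]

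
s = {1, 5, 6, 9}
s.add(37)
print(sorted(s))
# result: [1, 5, 6, 9, 37]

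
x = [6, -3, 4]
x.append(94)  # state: [6, -3, 4, 94]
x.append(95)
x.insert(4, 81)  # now [6, -3, 4, 94, 81, 95]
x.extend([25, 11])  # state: [6, -3, 4, 94, 81, 95, 25, 11]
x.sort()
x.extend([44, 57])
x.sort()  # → [-3, 4, 6, 11, 25, 44, 57, 81, 94, 95]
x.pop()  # 95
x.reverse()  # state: [94, 81, 57, 44, 25, 11, 6, 4, -3]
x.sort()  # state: [-3, 4, 6, 11, 25, 44, 57, 81, 94]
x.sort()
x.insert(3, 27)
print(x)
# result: [-3, 4, 6, 27, 11, 25, 44, 57, 81, 94]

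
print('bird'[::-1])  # drib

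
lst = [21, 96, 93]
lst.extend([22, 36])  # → [21, 96, 93, 22, 36]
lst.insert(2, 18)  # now [21, 96, 18, 93, 22, 36]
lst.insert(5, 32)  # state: [21, 96, 18, 93, 22, 32, 36]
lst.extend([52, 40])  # [21, 96, 18, 93, 22, 32, 36, 52, 40]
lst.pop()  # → 40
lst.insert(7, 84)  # [21, 96, 18, 93, 22, 32, 36, 84, 52]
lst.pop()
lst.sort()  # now [18, 21, 22, 32, 36, 84, 93, 96]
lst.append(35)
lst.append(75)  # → [18, 21, 22, 32, 36, 84, 93, 96, 35, 75]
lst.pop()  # 75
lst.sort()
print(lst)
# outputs [18, 21, 22, 32, 35, 36, 84, 93, 96]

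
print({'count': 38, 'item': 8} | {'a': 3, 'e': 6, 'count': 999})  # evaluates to {'count': 999, 'item': 8, 'a': 3, 'e': 6}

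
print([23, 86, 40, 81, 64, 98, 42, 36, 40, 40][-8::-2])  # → [40, 23]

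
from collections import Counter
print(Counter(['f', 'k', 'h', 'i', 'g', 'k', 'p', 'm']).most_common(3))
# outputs [('k', 2), ('f', 1), ('h', 1)]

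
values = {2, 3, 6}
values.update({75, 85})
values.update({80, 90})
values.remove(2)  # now {3, 6, 75, 80, 85, 90}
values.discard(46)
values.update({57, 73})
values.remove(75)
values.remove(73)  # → {3, 6, 57, 80, 85, 90}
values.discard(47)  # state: {3, 6, 57, 80, 85, 90}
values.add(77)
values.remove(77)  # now {3, 6, 57, 80, 85, 90}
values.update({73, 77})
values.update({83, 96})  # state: {3, 6, 57, 73, 77, 80, 83, 85, 90, 96}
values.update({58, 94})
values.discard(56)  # {3, 6, 57, 58, 73, 77, 80, 83, 85, 90, 94, 96}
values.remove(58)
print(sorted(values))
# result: [3, 6, 57, 73, 77, 80, 83, 85, 90, 94, 96]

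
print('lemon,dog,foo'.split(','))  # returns ['lemon', 'dog', 'foo']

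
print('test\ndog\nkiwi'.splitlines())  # ['test', 'dog', 'kiwi']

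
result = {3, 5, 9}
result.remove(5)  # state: {3, 9}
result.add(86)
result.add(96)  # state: {3, 9, 86, 96}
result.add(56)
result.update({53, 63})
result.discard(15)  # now {3, 9, 53, 56, 63, 86, 96}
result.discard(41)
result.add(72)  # {3, 9, 53, 56, 63, 72, 86, 96}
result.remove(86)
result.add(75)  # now {3, 9, 53, 56, 63, 72, 75, 96}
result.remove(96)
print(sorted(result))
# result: [3, 9, 53, 56, 63, 72, 75]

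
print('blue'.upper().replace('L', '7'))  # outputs B7UE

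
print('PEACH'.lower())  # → peach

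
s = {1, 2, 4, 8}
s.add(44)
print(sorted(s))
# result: [1, 2, 4, 8, 44]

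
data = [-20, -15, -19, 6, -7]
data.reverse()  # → [-7, 6, -19, -15, -20]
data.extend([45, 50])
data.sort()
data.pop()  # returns 50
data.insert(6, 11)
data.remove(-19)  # [-20, -15, -7, 6, 45, 11]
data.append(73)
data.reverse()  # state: [73, 11, 45, 6, -7, -15, -20]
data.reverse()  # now [-20, -15, -7, 6, 45, 11, 73]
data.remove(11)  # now [-20, -15, -7, 6, 45, 73]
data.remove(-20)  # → [-15, -7, 6, 45, 73]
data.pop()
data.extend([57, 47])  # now [-15, -7, 6, 45, 57, 47]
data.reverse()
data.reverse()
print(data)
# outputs [-15, -7, 6, 45, 57, 47]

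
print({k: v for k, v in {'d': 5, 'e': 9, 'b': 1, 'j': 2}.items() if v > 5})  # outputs {'e': 9}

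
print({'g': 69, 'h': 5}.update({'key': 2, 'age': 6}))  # None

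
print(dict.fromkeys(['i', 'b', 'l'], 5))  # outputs {'i': 5, 'b': 5, 'l': 5}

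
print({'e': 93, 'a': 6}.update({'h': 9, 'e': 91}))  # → None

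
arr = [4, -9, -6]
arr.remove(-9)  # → [4, -6]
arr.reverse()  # [-6, 4]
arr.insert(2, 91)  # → [-6, 4, 91]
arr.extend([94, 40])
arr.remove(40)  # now [-6, 4, 91, 94]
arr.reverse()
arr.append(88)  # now [94, 91, 4, -6, 88]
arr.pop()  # 88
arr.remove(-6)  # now [94, 91, 4]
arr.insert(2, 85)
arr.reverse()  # [4, 85, 91, 94]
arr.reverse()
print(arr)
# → [94, 91, 85, 4]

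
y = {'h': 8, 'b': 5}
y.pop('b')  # 5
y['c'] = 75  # {'h': 8, 'c': 75}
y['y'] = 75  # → {'h': 8, 'c': 75, 'y': 75}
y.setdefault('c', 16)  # 75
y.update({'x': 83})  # {'h': 8, 'c': 75, 'y': 75, 'x': 83}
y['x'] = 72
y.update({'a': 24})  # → {'h': 8, 'c': 75, 'y': 75, 'x': 72, 'a': 24}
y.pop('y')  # 75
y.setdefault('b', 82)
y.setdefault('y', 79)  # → 79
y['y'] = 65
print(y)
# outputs {'h': 8, 'c': 75, 'x': 72, 'a': 24, 'b': 82, 'y': 65}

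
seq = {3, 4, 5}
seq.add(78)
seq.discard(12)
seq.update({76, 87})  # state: {3, 4, 5, 76, 78, 87}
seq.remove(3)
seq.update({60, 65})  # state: {4, 5, 60, 65, 76, 78, 87}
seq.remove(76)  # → {4, 5, 60, 65, 78, 87}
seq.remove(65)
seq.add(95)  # {4, 5, 60, 78, 87, 95}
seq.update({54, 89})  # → {4, 5, 54, 60, 78, 87, 89, 95}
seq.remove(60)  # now {4, 5, 54, 78, 87, 89, 95}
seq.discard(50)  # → {4, 5, 54, 78, 87, 89, 95}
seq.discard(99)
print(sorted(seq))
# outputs [4, 5, 54, 78, 87, 89, 95]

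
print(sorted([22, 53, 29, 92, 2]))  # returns [2, 22, 29, 53, 92]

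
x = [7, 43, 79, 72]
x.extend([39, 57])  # [7, 43, 79, 72, 39, 57]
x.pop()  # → 57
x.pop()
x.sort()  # [7, 43, 72, 79]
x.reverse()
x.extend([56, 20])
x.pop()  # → 20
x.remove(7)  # [79, 72, 43, 56]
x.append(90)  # [79, 72, 43, 56, 90]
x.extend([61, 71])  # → [79, 72, 43, 56, 90, 61, 71]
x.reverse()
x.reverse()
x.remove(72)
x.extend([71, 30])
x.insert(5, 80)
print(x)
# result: [79, 43, 56, 90, 61, 80, 71, 71, 30]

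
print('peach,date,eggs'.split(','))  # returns ['peach', 'date', 'eggs']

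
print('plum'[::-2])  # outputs ml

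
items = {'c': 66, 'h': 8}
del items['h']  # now {'c': 66}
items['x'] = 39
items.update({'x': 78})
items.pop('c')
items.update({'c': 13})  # {'x': 78, 'c': 13}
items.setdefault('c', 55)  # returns 13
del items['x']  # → {'c': 13}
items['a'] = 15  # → {'c': 13, 'a': 15}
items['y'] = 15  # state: {'c': 13, 'a': 15, 'y': 15}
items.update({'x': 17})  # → {'c': 13, 'a': 15, 'y': 15, 'x': 17}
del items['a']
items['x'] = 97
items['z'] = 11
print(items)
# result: {'c': 13, 'y': 15, 'x': 97, 'z': 11}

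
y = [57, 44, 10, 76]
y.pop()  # 76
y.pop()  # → 10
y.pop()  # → 44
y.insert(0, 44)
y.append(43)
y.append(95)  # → [44, 57, 43, 95]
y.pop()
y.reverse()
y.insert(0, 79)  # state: [79, 43, 57, 44]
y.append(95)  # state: [79, 43, 57, 44, 95]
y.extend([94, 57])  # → [79, 43, 57, 44, 95, 94, 57]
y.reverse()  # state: [57, 94, 95, 44, 57, 43, 79]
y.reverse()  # [79, 43, 57, 44, 95, 94, 57]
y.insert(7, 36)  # [79, 43, 57, 44, 95, 94, 57, 36]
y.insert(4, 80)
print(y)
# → [79, 43, 57, 44, 80, 95, 94, 57, 36]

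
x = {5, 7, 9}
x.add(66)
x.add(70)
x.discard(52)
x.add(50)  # {5, 7, 9, 50, 66, 70}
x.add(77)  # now {5, 7, 9, 50, 66, 70, 77}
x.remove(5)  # {7, 9, 50, 66, 70, 77}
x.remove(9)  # {7, 50, 66, 70, 77}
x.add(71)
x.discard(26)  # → {7, 50, 66, 70, 71, 77}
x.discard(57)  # {7, 50, 66, 70, 71, 77}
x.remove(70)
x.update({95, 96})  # {7, 50, 66, 71, 77, 95, 96}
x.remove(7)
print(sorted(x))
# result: [50, 66, 71, 77, 95, 96]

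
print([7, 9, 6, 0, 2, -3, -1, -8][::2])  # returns [7, 6, 2, -1]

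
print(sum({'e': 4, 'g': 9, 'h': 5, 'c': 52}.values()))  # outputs 70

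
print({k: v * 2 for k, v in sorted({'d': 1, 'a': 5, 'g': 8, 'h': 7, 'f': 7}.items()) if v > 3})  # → {'a': 10, 'f': 14, 'g': 16, 'h': 14}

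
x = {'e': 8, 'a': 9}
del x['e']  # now {'a': 9}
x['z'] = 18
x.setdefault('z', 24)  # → 18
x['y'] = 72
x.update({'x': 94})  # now {'a': 9, 'z': 18, 'y': 72, 'x': 94}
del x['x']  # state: {'a': 9, 'z': 18, 'y': 72}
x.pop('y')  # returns 72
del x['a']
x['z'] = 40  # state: {'z': 40}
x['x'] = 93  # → {'z': 40, 'x': 93}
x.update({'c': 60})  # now {'z': 40, 'x': 93, 'c': 60}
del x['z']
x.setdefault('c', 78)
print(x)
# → {'x': 93, 'c': 60}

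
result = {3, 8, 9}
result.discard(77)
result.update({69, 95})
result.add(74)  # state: {3, 8, 9, 69, 74, 95}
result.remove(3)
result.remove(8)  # {9, 69, 74, 95}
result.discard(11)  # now {9, 69, 74, 95}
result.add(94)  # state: {9, 69, 74, 94, 95}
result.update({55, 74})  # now {9, 55, 69, 74, 94, 95}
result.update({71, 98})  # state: {9, 55, 69, 71, 74, 94, 95, 98}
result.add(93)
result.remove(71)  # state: {9, 55, 69, 74, 93, 94, 95, 98}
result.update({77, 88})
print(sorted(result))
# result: [9, 55, 69, 74, 77, 88, 93, 94, 95, 98]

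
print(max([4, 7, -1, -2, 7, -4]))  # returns 7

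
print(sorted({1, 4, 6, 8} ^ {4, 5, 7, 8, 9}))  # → [1, 5, 6, 7, 9]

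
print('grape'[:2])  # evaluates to gr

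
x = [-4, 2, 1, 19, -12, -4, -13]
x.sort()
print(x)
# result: [-13, -12, -4, -4, 1, 2, 19]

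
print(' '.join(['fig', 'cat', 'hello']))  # fig cat hello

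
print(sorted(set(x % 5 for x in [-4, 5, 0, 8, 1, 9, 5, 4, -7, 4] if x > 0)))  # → [0, 1, 3, 4]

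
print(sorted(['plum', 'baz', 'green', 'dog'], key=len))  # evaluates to ['baz', 'dog', 'plum', 'green']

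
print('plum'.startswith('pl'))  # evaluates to True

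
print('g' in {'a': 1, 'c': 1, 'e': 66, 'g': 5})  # True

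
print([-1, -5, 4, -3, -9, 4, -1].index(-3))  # 3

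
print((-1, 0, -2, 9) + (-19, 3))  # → (-1, 0, -2, 9, -19, 3)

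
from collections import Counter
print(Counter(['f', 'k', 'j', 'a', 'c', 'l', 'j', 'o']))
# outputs Counter({'j': 2, 'f': 1, 'k': 1, 'a': 1, 'c': 1, 'l': 1, 'o': 1})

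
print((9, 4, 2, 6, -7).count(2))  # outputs 1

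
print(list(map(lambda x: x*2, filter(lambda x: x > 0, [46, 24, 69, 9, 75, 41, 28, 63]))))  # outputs [92, 48, 138, 18, 150, 82, 56, 126]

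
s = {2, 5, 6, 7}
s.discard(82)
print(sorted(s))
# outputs [2, 5, 6, 7]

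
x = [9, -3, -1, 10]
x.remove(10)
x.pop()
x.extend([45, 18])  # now [9, -3, 45, 18]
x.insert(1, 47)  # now [9, 47, -3, 45, 18]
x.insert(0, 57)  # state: [57, 9, 47, -3, 45, 18]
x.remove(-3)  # [57, 9, 47, 45, 18]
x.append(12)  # [57, 9, 47, 45, 18, 12]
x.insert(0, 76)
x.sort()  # [9, 12, 18, 45, 47, 57, 76]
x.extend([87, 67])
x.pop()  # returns 67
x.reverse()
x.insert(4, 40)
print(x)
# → [87, 76, 57, 47, 40, 45, 18, 12, 9]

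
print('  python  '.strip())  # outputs python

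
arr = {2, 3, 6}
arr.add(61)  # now {2, 3, 6, 61}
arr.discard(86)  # {2, 3, 6, 61}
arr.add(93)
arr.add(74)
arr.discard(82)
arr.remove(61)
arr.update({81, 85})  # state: {2, 3, 6, 74, 81, 85, 93}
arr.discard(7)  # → {2, 3, 6, 74, 81, 85, 93}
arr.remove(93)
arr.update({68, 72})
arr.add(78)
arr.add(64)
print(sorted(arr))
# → [2, 3, 6, 64, 68, 72, 74, 78, 81, 85]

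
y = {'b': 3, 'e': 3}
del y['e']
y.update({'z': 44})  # {'b': 3, 'z': 44}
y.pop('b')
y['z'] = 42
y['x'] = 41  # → {'z': 42, 'x': 41}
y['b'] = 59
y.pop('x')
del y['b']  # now {'z': 42}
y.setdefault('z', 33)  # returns 42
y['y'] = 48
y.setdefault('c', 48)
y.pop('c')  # 48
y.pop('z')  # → 42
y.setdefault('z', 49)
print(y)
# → {'y': 48, 'z': 49}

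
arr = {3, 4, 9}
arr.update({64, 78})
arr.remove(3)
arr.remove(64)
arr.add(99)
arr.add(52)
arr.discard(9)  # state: {4, 52, 78, 99}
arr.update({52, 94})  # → {4, 52, 78, 94, 99}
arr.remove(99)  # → {4, 52, 78, 94}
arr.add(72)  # {4, 52, 72, 78, 94}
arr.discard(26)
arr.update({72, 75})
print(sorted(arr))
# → [4, 52, 72, 75, 78, 94]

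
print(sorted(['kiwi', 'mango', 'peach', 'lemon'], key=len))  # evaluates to ['kiwi', 'mango', 'peach', 'lemon']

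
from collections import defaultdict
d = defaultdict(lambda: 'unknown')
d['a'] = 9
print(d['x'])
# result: unknown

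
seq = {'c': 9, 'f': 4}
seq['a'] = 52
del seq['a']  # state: {'c': 9, 'f': 4}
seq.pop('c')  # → 9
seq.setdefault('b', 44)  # 44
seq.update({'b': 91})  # {'f': 4, 'b': 91}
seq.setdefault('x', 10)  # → 10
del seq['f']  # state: {'b': 91, 'x': 10}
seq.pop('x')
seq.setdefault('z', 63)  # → 63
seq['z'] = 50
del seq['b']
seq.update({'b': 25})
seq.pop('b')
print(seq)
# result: {'z': 50}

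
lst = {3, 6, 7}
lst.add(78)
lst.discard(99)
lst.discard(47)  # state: {3, 6, 7, 78}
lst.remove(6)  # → {3, 7, 78}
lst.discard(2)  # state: {3, 7, 78}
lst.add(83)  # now {3, 7, 78, 83}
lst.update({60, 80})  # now {3, 7, 60, 78, 80, 83}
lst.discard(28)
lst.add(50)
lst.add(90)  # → {3, 7, 50, 60, 78, 80, 83, 90}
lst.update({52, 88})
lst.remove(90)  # {3, 7, 50, 52, 60, 78, 80, 83, 88}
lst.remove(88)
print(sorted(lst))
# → [3, 7, 50, 52, 60, 78, 80, 83]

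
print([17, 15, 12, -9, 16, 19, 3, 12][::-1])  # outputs [12, 3, 19, 16, -9, 12, 15, 17]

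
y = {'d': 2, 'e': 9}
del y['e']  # {'d': 2}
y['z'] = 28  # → {'d': 2, 'z': 28}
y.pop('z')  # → 28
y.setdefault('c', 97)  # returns 97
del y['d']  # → {'c': 97}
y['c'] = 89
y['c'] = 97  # {'c': 97}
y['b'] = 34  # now {'c': 97, 'b': 34}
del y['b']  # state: {'c': 97}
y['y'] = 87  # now {'c': 97, 'y': 87}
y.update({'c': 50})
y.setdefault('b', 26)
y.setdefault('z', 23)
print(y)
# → {'c': 50, 'y': 87, 'b': 26, 'z': 23}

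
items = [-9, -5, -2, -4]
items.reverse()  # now [-4, -2, -5, -9]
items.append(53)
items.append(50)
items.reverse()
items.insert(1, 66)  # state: [50, 66, 53, -9, -5, -2, -4]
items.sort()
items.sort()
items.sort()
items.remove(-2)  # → [-9, -5, -4, 50, 53, 66]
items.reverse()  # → [66, 53, 50, -4, -5, -9]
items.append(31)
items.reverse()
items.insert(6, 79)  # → [31, -9, -5, -4, 50, 53, 79, 66]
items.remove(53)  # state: [31, -9, -5, -4, 50, 79, 66]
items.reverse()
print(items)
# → [66, 79, 50, -4, -5, -9, 31]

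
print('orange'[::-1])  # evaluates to egnaro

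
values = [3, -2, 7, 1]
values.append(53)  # [3, -2, 7, 1, 53]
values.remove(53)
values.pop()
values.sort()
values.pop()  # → 7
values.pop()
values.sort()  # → [-2]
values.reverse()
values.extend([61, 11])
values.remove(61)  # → [-2, 11]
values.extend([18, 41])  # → [-2, 11, 18, 41]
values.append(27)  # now [-2, 11, 18, 41, 27]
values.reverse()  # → [27, 41, 18, 11, -2]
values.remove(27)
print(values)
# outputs [41, 18, 11, -2]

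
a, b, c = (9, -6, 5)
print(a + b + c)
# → 8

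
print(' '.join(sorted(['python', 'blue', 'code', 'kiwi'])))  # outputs blue code kiwi python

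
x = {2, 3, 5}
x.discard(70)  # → {2, 3, 5}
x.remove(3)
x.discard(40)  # {2, 5}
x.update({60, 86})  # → {2, 5, 60, 86}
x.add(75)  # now {2, 5, 60, 75, 86}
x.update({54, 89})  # {2, 5, 54, 60, 75, 86, 89}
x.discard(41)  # {2, 5, 54, 60, 75, 86, 89}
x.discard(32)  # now {2, 5, 54, 60, 75, 86, 89}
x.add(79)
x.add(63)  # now {2, 5, 54, 60, 63, 75, 79, 86, 89}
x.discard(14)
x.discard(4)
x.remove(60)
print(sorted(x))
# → [2, 5, 54, 63, 75, 79, 86, 89]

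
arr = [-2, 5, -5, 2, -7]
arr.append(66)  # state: [-2, 5, -5, 2, -7, 66]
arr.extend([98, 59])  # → [-2, 5, -5, 2, -7, 66, 98, 59]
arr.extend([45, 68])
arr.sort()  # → [-7, -5, -2, 2, 5, 45, 59, 66, 68, 98]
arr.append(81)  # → [-7, -5, -2, 2, 5, 45, 59, 66, 68, 98, 81]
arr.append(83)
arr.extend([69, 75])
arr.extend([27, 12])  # [-7, -5, -2, 2, 5, 45, 59, 66, 68, 98, 81, 83, 69, 75, 27, 12]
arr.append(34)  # [-7, -5, -2, 2, 5, 45, 59, 66, 68, 98, 81, 83, 69, 75, 27, 12, 34]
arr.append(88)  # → [-7, -5, -2, 2, 5, 45, 59, 66, 68, 98, 81, 83, 69, 75, 27, 12, 34, 88]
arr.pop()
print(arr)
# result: [-7, -5, -2, 2, 5, 45, 59, 66, 68, 98, 81, 83, 69, 75, 27, 12, 34]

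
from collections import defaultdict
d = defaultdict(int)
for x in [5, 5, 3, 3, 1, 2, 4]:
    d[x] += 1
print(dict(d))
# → {5: 2, 3: 2, 1: 1, 2: 1, 4: 1}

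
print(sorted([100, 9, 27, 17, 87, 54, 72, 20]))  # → [9, 17, 20, 27, 54, 72, 87, 100]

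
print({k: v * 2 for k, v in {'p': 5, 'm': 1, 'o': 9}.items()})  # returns {'p': 10, 'm': 2, 'o': 18}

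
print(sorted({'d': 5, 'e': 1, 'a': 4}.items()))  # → [('a', 4), ('d', 5), ('e', 1)]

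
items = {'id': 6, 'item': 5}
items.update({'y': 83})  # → {'id': 6, 'item': 5, 'y': 83}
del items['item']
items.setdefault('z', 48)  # 48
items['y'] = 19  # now {'id': 6, 'y': 19, 'z': 48}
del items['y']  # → {'id': 6, 'z': 48}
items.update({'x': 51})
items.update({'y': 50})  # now {'id': 6, 'z': 48, 'x': 51, 'y': 50}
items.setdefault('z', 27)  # 48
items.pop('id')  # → 6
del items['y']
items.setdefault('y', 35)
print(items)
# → {'z': 48, 'x': 51, 'y': 35}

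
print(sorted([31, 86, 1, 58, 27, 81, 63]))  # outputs [1, 27, 31, 58, 63, 81, 86]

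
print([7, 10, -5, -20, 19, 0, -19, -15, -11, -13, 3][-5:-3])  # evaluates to [-19, -15]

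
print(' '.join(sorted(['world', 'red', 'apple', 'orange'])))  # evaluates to apple orange red world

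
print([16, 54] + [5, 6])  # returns [16, 54, 5, 6]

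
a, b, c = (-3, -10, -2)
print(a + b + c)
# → -15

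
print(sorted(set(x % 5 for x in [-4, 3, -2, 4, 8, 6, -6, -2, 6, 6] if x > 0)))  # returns [1, 3, 4]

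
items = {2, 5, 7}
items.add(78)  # {2, 5, 7, 78}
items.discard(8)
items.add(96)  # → {2, 5, 7, 78, 96}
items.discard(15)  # {2, 5, 7, 78, 96}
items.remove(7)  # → {2, 5, 78, 96}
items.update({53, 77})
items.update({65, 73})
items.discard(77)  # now {2, 5, 53, 65, 73, 78, 96}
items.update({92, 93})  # {2, 5, 53, 65, 73, 78, 92, 93, 96}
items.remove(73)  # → {2, 5, 53, 65, 78, 92, 93, 96}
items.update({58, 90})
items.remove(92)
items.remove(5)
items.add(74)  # {2, 53, 58, 65, 74, 78, 90, 93, 96}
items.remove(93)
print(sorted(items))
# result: [2, 53, 58, 65, 74, 78, 90, 96]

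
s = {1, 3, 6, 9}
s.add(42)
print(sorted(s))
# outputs [1, 3, 6, 9, 42]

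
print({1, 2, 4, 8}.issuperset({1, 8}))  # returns True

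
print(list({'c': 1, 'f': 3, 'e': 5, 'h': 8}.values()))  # [1, 3, 5, 8]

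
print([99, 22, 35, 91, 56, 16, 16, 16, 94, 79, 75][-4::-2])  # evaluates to [16, 16, 91, 22]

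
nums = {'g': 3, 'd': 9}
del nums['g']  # {'d': 9}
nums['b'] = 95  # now {'d': 9, 'b': 95}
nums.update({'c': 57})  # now {'d': 9, 'b': 95, 'c': 57}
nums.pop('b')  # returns 95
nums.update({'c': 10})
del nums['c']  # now {'d': 9}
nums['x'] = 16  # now {'d': 9, 'x': 16}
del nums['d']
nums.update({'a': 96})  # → {'x': 16, 'a': 96}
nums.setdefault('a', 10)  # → 96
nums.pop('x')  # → 16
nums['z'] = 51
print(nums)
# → {'a': 96, 'z': 51}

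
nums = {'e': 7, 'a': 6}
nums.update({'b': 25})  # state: {'e': 7, 'a': 6, 'b': 25}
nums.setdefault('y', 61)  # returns 61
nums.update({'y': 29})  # {'e': 7, 'a': 6, 'b': 25, 'y': 29}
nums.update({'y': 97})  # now {'e': 7, 'a': 6, 'b': 25, 'y': 97}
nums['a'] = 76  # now {'e': 7, 'a': 76, 'b': 25, 'y': 97}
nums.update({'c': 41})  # {'e': 7, 'a': 76, 'b': 25, 'y': 97, 'c': 41}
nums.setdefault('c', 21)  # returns 41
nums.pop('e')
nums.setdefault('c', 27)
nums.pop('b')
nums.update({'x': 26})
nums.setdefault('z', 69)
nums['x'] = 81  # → {'a': 76, 'y': 97, 'c': 41, 'x': 81, 'z': 69}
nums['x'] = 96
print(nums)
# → {'a': 76, 'y': 97, 'c': 41, 'x': 96, 'z': 69}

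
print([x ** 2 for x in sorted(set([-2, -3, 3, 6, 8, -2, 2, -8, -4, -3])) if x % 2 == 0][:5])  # [64, 16, 4, 4, 36]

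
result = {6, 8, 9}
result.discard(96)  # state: {6, 8, 9}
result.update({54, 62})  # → {6, 8, 9, 54, 62}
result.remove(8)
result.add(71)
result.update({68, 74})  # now {6, 9, 54, 62, 68, 71, 74}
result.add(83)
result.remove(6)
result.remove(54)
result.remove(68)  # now {9, 62, 71, 74, 83}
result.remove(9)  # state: {62, 71, 74, 83}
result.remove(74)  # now {62, 71, 83}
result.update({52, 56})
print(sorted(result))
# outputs [52, 56, 62, 71, 83]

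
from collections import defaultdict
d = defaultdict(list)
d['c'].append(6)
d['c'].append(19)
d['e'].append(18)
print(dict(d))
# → {'c': [6, 19], 'e': [18]}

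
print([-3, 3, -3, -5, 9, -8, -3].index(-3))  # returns 0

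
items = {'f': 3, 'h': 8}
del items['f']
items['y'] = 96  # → {'h': 8, 'y': 96}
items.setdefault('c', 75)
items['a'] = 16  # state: {'h': 8, 'y': 96, 'c': 75, 'a': 16}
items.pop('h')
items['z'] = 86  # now {'y': 96, 'c': 75, 'a': 16, 'z': 86}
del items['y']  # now {'c': 75, 'a': 16, 'z': 86}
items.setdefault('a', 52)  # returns 16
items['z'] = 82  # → {'c': 75, 'a': 16, 'z': 82}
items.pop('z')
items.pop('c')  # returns 75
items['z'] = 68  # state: {'a': 16, 'z': 68}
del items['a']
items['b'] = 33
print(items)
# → {'z': 68, 'b': 33}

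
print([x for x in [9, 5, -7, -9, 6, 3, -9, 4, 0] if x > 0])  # [9, 5, 6, 3, 4]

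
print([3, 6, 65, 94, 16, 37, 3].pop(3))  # 94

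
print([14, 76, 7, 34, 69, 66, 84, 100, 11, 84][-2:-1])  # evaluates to [11]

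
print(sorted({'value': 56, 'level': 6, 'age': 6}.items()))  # [('age', 6), ('level', 6), ('value', 56)]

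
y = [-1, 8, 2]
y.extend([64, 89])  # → [-1, 8, 2, 64, 89]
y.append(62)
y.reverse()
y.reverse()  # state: [-1, 8, 2, 64, 89, 62]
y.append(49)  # [-1, 8, 2, 64, 89, 62, 49]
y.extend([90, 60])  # [-1, 8, 2, 64, 89, 62, 49, 90, 60]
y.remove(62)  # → [-1, 8, 2, 64, 89, 49, 90, 60]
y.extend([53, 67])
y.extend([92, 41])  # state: [-1, 8, 2, 64, 89, 49, 90, 60, 53, 67, 92, 41]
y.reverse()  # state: [41, 92, 67, 53, 60, 90, 49, 89, 64, 2, 8, -1]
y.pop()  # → -1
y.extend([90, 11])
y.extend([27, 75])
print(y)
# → [41, 92, 67, 53, 60, 90, 49, 89, 64, 2, 8, 90, 11, 27, 75]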